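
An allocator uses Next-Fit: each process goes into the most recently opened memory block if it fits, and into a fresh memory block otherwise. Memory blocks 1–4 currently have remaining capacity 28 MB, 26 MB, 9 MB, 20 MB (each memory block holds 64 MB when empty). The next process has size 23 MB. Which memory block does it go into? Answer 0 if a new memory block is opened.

Next-Fit only looks at memory block 4, which has 20 MB free.
23 MB does not fit, so a new memory block is opened.

0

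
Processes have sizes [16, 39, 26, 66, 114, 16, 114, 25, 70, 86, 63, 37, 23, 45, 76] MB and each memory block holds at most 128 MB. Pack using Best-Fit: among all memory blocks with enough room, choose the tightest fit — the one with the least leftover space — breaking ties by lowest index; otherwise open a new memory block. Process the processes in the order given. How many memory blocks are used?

16 MB → memory block 1 (remaining 112 MB)
39 MB → memory block 1 (remaining 73 MB)
26 MB → memory block 1 (remaining 47 MB)
66 MB → memory block 2 (remaining 62 MB)
114 MB → memory block 3 (remaining 14 MB)
16 MB → memory block 1 (remaining 31 MB)
114 MB → memory block 4 (remaining 14 MB)
25 MB → memory block 1 (remaining 6 MB)
70 MB → memory block 5 (remaining 58 MB)
86 MB → memory block 6 (remaining 42 MB)
63 MB → memory block 7 (remaining 65 MB)
37 MB → memory block 6 (remaining 5 MB)
23 MB → memory block 5 (remaining 35 MB)
45 MB → memory block 2 (remaining 17 MB)
76 MB → memory block 8 (remaining 52 MB)

8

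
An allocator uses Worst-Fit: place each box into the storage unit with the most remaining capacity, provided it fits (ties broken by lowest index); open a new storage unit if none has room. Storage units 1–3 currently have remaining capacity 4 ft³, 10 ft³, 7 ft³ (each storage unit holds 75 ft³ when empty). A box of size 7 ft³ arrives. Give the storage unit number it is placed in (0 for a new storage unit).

Storage units with room: storage unit 2 (10 ft³), storage unit 3 (7 ft³).
Most room is storage unit 2 with 10 ft³ free.

2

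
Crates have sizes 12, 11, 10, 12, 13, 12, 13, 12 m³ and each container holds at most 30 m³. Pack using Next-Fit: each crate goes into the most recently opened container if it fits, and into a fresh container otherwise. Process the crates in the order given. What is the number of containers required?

Put 12 m³ in container 1; 18 m³ remain.
Put 11 m³ in container 1; 7 m³ remain.
Put 10 m³ in container 2; 20 m³ remain.
Put 12 m³ in container 2; 8 m³ remain.
Put 13 m³ in container 3; 17 m³ remain.
Put 12 m³ in container 3; 5 m³ remain.
Put 13 m³ in container 4; 17 m³ remain.
Put 12 m³ in container 4; 5 m³ remain.

4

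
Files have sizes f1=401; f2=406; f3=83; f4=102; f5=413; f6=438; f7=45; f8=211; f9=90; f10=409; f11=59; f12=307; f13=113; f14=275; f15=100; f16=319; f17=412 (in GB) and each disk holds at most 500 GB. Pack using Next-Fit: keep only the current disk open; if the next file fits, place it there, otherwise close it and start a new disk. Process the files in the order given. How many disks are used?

11

Put f1 (401 GB) in disk 1; 99 GB remain.
Put f2 (406 GB) in disk 2; 94 GB remain.
Put f3 (83 GB) in disk 2; 11 GB remain.
Put f4 (102 GB) in disk 3; 398 GB remain.
Put f5 (413 GB) in disk 4; 87 GB remain.
Put f6 (438 GB) in disk 5; 62 GB remain.
Put f7 (45 GB) in disk 5; 17 GB remain.
Put f8 (211 GB) in disk 6; 289 GB remain.
Put f9 (90 GB) in disk 6; 199 GB remain.
Put f10 (409 GB) in disk 7; 91 GB remain.
Put f11 (59 GB) in disk 7; 32 GB remain.
Put f12 (307 GB) in disk 8; 193 GB remain.
Put f13 (113 GB) in disk 8; 80 GB remain.
Put f14 (275 GB) in disk 9; 225 GB remain.
Put f15 (100 GB) in disk 9; 125 GB remain.
Put f16 (319 GB) in disk 10; 181 GB remain.
Put f17 (412 GB) in disk 11; 88 GB remain.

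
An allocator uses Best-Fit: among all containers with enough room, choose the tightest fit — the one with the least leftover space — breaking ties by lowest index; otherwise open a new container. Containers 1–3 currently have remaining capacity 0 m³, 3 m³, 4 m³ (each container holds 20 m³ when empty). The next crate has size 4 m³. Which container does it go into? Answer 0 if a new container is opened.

3

Containers with room: container 3 (4 m³).
Tightest fit is container 3 with 4 m³ free.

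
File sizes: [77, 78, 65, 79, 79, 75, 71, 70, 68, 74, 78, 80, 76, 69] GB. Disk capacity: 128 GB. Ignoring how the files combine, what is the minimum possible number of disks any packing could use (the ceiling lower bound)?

Total size = 77 + 78 + 65 + 79 + 79 + 75 + 71 + 70 + 68 + 74 + 78 + 80 + 76 + 69 = 1039 GB.
⌈1039 / 128⌉ = 9.

9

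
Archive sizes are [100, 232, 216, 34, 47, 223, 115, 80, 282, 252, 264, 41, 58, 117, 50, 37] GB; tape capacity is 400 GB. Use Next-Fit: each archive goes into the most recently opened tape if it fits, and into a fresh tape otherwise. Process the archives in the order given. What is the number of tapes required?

7 tapes

tape 1: place 100 GB, 300 GB left
tape 1: place 232 GB, 68 GB left
tape 2: place 216 GB, 184 GB left
tape 2: place 34 GB, 150 GB left
tape 2: place 47 GB, 103 GB left
tape 3: place 223 GB, 177 GB left
tape 3: place 115 GB, 62 GB left
tape 4: place 80 GB, 320 GB left
tape 4: place 282 GB, 38 GB left
tape 5: place 252 GB, 148 GB left
tape 6: place 264 GB, 136 GB left
tape 6: place 41 GB, 95 GB left
tape 6: place 58 GB, 37 GB left
tape 7: place 117 GB, 283 GB left
tape 7: place 50 GB, 233 GB left
tape 7: place 37 GB, 196 GB left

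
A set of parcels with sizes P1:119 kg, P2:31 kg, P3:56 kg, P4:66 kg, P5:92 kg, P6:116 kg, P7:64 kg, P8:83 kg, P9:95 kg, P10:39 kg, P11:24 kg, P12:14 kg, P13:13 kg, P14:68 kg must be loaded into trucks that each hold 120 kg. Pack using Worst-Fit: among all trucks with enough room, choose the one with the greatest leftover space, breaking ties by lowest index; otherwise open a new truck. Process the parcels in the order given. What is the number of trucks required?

truck 1: place P1 (119 kg), 1 kg left
truck 2: place P2 (31 kg), 89 kg left
truck 2: place P3 (56 kg), 33 kg left
truck 3: place P4 (66 kg), 54 kg left
truck 4: place P5 (92 kg), 28 kg left
truck 5: place P6 (116 kg), 4 kg left
truck 6: place P7 (64 kg), 56 kg left
truck 7: place P8 (83 kg), 37 kg left
truck 8: place P9 (95 kg), 25 kg left
truck 6: place P10 (39 kg), 17 kg left
truck 3: place P11 (24 kg), 30 kg left
truck 7: place P12 (14 kg), 23 kg left
truck 2: place P13 (13 kg), 20 kg left
truck 9: place P14 (68 kg), 52 kg left
Final trucks: [119] [31,56,13] [66,24] [92] [116] [64,39] [83,14] [95] [68].

9 trucks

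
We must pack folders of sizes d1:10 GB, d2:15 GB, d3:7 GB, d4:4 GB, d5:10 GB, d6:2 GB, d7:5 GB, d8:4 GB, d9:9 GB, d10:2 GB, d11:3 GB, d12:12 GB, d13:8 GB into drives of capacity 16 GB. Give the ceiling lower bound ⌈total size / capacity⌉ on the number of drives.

6

Total size = 10 + 15 + 7 + 4 + 10 + 2 + 5 + 4 + 9 + 2 + 3 + 12 + 8 = 91 GB.
⌈91 / 16⌉ = 6.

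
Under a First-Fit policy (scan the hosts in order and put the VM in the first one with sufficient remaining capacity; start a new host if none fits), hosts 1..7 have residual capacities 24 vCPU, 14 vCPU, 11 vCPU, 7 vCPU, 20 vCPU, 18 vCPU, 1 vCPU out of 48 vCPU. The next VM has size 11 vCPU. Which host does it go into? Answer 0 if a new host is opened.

Hosts with room: host 1 (24 vCPU), host 2 (14 vCPU), host 3 (11 vCPU), host 5 (20 vCPU), host 6 (18 vCPU).
The first with room is host 1.

1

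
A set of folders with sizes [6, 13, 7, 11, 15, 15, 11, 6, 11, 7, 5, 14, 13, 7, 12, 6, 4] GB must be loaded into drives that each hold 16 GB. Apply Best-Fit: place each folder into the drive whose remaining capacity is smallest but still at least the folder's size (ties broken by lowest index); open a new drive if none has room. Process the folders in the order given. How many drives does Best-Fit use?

12

drive 1: place 6 GB, 10 GB left
drive 2: place 13 GB, 3 GB left
drive 1: place 7 GB, 3 GB left
drive 3: place 11 GB, 5 GB left
drive 4: place 15 GB, 1 GB left
drive 5: place 15 GB, 1 GB left
drive 6: place 11 GB, 5 GB left
drive 7: place 6 GB, 10 GB left
drive 8: place 11 GB, 5 GB left
drive 7: place 7 GB, 3 GB left
drive 3: place 5 GB, 0 GB left
drive 9: place 14 GB, 2 GB left
drive 10: place 13 GB, 3 GB left
drive 11: place 7 GB, 9 GB left
drive 12: place 12 GB, 4 GB left
drive 11: place 6 GB, 3 GB left
drive 12: place 4 GB, 0 GB left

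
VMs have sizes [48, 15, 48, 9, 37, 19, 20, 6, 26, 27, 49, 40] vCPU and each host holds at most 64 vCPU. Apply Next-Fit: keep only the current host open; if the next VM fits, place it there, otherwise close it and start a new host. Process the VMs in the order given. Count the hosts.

7 hosts

48 vCPU → host 1 (remaining 16 vCPU)
15 vCPU → host 1 (remaining 1 vCPU)
48 vCPU → host 2 (remaining 16 vCPU)
9 vCPU → host 2 (remaining 7 vCPU)
37 vCPU → host 3 (remaining 27 vCPU)
19 vCPU → host 3 (remaining 8 vCPU)
20 vCPU → host 4 (remaining 44 vCPU)
6 vCPU → host 4 (remaining 38 vCPU)
26 vCPU → host 4 (remaining 12 vCPU)
27 vCPU → host 5 (remaining 37 vCPU)
49 vCPU → host 6 (remaining 15 vCPU)
40 vCPU → host 7 (remaining 24 vCPU)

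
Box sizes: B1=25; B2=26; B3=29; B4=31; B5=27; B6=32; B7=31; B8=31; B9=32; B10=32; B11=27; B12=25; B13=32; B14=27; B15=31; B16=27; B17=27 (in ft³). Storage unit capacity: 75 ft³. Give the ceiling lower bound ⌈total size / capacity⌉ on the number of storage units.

7 storage units

Total size = 25 + 26 + 29 + 31 + 27 + 32 + 31 + 31 + 32 + 32 + 27 + 25 + 32 + 27 + 31 + 27 + 27 = 492 ft³.
⌈492 / 75⌉ = 7.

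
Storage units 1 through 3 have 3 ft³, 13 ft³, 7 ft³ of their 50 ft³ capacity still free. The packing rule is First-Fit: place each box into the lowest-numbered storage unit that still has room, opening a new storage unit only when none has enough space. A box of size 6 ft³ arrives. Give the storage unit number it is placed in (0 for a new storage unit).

2

Storage units with room: storage unit 2 (13 ft³), storage unit 3 (7 ft³).
The first with room is storage unit 2.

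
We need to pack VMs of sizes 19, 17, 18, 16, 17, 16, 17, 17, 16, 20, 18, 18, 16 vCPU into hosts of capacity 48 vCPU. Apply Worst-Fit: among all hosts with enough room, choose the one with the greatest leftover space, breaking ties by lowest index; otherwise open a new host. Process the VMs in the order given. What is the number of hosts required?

host 1: place 19 vCPU, 29 vCPU left
host 1: place 17 vCPU, 12 vCPU left
host 2: place 18 vCPU, 30 vCPU left
host 2: place 16 vCPU, 14 vCPU left
host 3: place 17 vCPU, 31 vCPU left
host 3: place 16 vCPU, 15 vCPU left
host 4: place 17 vCPU, 31 vCPU left
host 4: place 17 vCPU, 14 vCPU left
host 5: place 16 vCPU, 32 vCPU left
host 5: place 20 vCPU, 12 vCPU left
host 6: place 18 vCPU, 30 vCPU left
host 6: place 18 vCPU, 12 vCPU left
host 7: place 16 vCPU, 32 vCPU left
Final hosts: [19,17] [18,16] [17,16] [17,17] [16,20] [18,18] [16].

7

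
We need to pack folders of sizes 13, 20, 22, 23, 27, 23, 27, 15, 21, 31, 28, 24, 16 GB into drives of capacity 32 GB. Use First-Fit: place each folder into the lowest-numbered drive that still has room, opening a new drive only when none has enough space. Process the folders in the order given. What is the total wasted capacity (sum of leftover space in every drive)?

94

drive 1: place 13 GB, 19 GB left
drive 2: place 20 GB, 12 GB left
drive 3: place 22 GB, 10 GB left
drive 4: place 23 GB, 9 GB left
drive 5: place 27 GB, 5 GB left
drive 6: place 23 GB, 9 GB left
drive 7: place 27 GB, 5 GB left
drive 1: place 15 GB, 4 GB left
drive 8: place 21 GB, 11 GB left
drive 9: place 31 GB, 1 GB left
drive 10: place 28 GB, 4 GB left
drive 11: place 24 GB, 8 GB left
drive 12: place 16 GB, 16 GB left
12 drives × 32 GB = 384 GB; used 290 GB; unused 94 GB.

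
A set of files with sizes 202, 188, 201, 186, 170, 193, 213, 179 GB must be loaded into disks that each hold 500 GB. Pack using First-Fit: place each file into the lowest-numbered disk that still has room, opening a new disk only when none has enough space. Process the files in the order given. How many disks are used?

202 GB → disk 1 (remaining 298 GB)
188 GB → disk 1 (remaining 110 GB)
201 GB → disk 2 (remaining 299 GB)
186 GB → disk 2 (remaining 113 GB)
170 GB → disk 3 (remaining 330 GB)
193 GB → disk 3 (remaining 137 GB)
213 GB → disk 4 (remaining 287 GB)
179 GB → disk 4 (remaining 108 GB)
Final disks: [202,188] [201,186] [170,193] [213,179].

4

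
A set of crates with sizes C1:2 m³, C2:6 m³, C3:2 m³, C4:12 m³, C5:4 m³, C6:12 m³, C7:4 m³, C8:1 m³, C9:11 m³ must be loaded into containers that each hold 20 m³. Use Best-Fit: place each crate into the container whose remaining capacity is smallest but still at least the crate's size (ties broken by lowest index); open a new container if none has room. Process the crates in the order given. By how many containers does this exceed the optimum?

1

Best-Fit: [2,6,2] [12,4,4] [12,1] [11] → 4 containers.
Total size 54 m³; any packing needs at least ⌈54/20⌉ = 3 containers.
An optimal packing achieves that bound: [12,6,2] [12,4,4] [11,2,1] → 3 containers.
Excess: 4 − 3 = 1.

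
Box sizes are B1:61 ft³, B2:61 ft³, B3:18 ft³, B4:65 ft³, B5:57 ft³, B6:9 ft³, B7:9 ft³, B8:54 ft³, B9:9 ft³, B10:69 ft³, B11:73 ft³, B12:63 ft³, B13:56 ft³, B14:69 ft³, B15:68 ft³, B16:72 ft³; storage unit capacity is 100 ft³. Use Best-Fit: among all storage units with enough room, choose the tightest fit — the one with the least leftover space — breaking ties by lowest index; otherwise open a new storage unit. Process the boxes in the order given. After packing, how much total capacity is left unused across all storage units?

387

Put B1 (61 ft³) in storage unit 1; 39 ft³ remain.
Put B2 (61 ft³) in storage unit 2; 39 ft³ remain.
Put B3 (18 ft³) in storage unit 1; 21 ft³ remain.
Put B4 (65 ft³) in storage unit 3; 35 ft³ remain.
Put B5 (57 ft³) in storage unit 4; 43 ft³ remain.
Put B6 (9 ft³) in storage unit 1; 12 ft³ remain.
Put B7 (9 ft³) in storage unit 1; 3 ft³ remain.
Put B8 (54 ft³) in storage unit 5; 46 ft³ remain.
Put B9 (9 ft³) in storage unit 3; 26 ft³ remain.
Put B10 (69 ft³) in storage unit 6; 31 ft³ remain.
Put B11 (73 ft³) in storage unit 7; 27 ft³ remain.
Put B12 (63 ft³) in storage unit 8; 37 ft³ remain.
Put B13 (56 ft³) in storage unit 9; 44 ft³ remain.
Put B14 (69 ft³) in storage unit 10; 31 ft³ remain.
Put B15 (68 ft³) in storage unit 11; 32 ft³ remain.
Put B16 (72 ft³) in storage unit 12; 28 ft³ remain.
12 storage units × 100 ft³ = 1200 ft³; used 813 ft³; unused 387 ft³.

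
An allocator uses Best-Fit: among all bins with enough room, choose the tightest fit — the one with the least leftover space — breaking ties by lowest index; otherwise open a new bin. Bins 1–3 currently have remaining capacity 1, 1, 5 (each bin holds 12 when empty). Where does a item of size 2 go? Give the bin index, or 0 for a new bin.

Bins with room: bin 3 (5).
Tightest fit is bin 3 with 5 free.

3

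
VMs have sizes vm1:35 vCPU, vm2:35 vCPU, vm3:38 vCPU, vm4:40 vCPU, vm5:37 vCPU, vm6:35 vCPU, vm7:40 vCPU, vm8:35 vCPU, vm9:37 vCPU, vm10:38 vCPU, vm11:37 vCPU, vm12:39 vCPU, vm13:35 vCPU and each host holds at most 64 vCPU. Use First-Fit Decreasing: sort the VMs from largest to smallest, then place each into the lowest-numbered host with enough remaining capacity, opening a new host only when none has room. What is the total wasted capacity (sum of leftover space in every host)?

351

Sorted descending: 40, 40, 39, 38, 38, 37, 37, 37, 35, 35, 35, 35, 35.
host 1: place 40 vCPU, 24 vCPU left
host 2: place 40 vCPU, 24 vCPU left
host 3: place 39 vCPU, 25 vCPU left
host 4: place 38 vCPU, 26 vCPU left
host 5: place 38 vCPU, 26 vCPU left
host 6: place 37 vCPU, 27 vCPU left
host 7: place 37 vCPU, 27 vCPU left
host 8: place 37 vCPU, 27 vCPU left
host 9: place 35 vCPU, 29 vCPU left
host 10: place 35 vCPU, 29 vCPU left
host 11: place 35 vCPU, 29 vCPU left
host 12: place 35 vCPU, 29 vCPU left
host 13: place 35 vCPU, 29 vCPU left
13 hosts × 64 vCPU = 832 vCPU; used 481 vCPU; unused 351 vCPU.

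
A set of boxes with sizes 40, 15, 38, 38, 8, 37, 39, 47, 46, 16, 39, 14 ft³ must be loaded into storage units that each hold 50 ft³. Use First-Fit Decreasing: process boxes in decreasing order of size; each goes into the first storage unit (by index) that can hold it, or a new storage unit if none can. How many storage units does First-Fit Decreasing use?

9

Sorted descending: 47, 46, 40, 39, 39, 38, 38, 37, 16, 15, 14, 8.
Put 47 ft³ in storage unit 1; 3 ft³ remain.
Put 46 ft³ in storage unit 2; 4 ft³ remain.
Put 40 ft³ in storage unit 3; 10 ft³ remain.
Put 39 ft³ in storage unit 4; 11 ft³ remain.
Put 39 ft³ in storage unit 5; 11 ft³ remain.
Put 38 ft³ in storage unit 6; 12 ft³ remain.
Put 38 ft³ in storage unit 7; 12 ft³ remain.
Put 37 ft³ in storage unit 8; 13 ft³ remain.
Put 16 ft³ in storage unit 9; 34 ft³ remain.
Put 15 ft³ in storage unit 9; 19 ft³ remain.
Put 14 ft³ in storage unit 9; 5 ft³ remain.
Put 8 ft³ in storage unit 3; 2 ft³ remain.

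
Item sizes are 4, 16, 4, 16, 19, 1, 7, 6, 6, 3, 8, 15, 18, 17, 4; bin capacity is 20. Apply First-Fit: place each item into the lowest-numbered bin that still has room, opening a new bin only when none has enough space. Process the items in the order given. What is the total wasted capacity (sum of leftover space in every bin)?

16

bin 1: place 4, 16 left
bin 1: place 16, 0 left
bin 2: place 4, 16 left
bin 2: place 16, 0 left
bin 3: place 19, 1 left
bin 3: place 1, 0 left
bin 4: place 7, 13 left
bin 4: place 6, 7 left
bin 4: place 6, 1 left
bin 5: place 3, 17 left
bin 5: place 8, 9 left
bin 6: place 15, 5 left
bin 7: place 18, 2 left
bin 8: place 17, 3 left
bin 5: place 4, 5 left
8 bins × 20 = 160; used 144; unused 16.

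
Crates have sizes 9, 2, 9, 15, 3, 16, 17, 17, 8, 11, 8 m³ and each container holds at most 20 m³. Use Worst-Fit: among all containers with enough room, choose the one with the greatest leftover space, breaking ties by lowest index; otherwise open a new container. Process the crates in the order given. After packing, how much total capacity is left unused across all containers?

25

9 m³ → container 1 (remaining 11 m³)
2 m³ → container 1 (remaining 9 m³)
9 m³ → container 1 (remaining 0 m³)
15 m³ → container 2 (remaining 5 m³)
3 m³ → container 2 (remaining 2 m³)
16 m³ → container 3 (remaining 4 m³)
17 m³ → container 4 (remaining 3 m³)
17 m³ → container 5 (remaining 3 m³)
8 m³ → container 6 (remaining 12 m³)
11 m³ → container 6 (remaining 1 m³)
8 m³ → container 7 (remaining 12 m³)
7 containers × 20 m³ = 140 m³; used 115 m³; unused 25 m³.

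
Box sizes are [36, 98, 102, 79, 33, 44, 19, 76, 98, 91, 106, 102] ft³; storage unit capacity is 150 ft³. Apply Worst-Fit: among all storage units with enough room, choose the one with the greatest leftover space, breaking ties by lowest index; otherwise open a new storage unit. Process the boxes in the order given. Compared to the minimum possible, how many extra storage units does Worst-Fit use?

Worst-Fit: [36,98] [102,44] [79,33,19] [76] [98] [91] [106] [102] → 8 storage units.
8 boxes exceed 75 ft³ (half the capacity), and no two of those can share a storage unit, so at least 8 storage units are needed.
So 8 is already optimal.

0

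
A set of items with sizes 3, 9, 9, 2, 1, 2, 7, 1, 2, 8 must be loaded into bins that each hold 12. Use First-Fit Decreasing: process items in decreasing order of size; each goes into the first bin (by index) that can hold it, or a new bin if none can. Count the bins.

Sorted descending: 9, 9, 8, 7, 3, 2, 2, 2, 1, 1.
Put 9 in bin 1; 3 remain.
Put 9 in bin 2; 3 remain.
Put 8 in bin 3; 4 remain.
Put 7 in bin 4; 5 remain.
Put 3 in bin 1; 0 remain.
Put 2 in bin 2; 1 remain.
Put 2 in bin 3; 2 remain.
Put 2 in bin 3; 0 remain.
Put 1 in bin 2; 0 remain.
Put 1 in bin 4; 4 remain.
Final bins: [9,3] [9,2,1] [8,2,2] [7,1].

4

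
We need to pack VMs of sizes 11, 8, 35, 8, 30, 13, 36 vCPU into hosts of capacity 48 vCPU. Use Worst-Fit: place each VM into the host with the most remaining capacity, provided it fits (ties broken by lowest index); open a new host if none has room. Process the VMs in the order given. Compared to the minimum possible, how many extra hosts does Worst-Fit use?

Worst-Fit: [11,8,8,13] [35] [30] [36] → 4 hosts.
Total size 141 vCPU; any packing needs at least ⌈141/48⌉ = 3 hosts.
An optimal packing achieves that bound: [36,11] [35,13] [30,8,8] → 3 hosts.
Excess: 4 − 3 = 1.

1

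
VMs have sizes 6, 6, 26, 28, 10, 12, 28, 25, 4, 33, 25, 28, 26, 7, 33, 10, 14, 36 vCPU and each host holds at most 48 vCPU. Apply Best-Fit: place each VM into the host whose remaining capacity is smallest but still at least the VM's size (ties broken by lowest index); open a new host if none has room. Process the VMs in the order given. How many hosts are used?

10 hosts

Put 6 vCPU in host 1; 42 vCPU remain.
Put 6 vCPU in host 1; 36 vCPU remain.
Put 26 vCPU in host 1; 10 vCPU remain.
Put 28 vCPU in host 2; 20 vCPU remain.
Put 10 vCPU in host 1; 0 vCPU remain.
Put 12 vCPU in host 2; 8 vCPU remain.
Put 28 vCPU in host 3; 20 vCPU remain.
Put 25 vCPU in host 4; 23 vCPU remain.
Put 4 vCPU in host 2; 4 vCPU remain.
Put 33 vCPU in host 5; 15 vCPU remain.
Put 25 vCPU in host 6; 23 vCPU remain.
Put 28 vCPU in host 7; 20 vCPU remain.
Put 26 vCPU in host 8; 22 vCPU remain.
Put 7 vCPU in host 5; 8 vCPU remain.
Put 33 vCPU in host 9; 15 vCPU remain.
Put 10 vCPU in host 9; 5 vCPU remain.
Put 14 vCPU in host 3; 6 vCPU remain.
Put 36 vCPU in host 10; 12 vCPU remain.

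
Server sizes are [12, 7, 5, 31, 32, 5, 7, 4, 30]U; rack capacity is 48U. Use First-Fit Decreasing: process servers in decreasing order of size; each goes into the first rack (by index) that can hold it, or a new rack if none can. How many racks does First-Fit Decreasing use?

3 racks

Sorted descending: 32, 31, 30, 12, 7, 7, 5, 5, 4.
32U → rack 1 (remaining 16U)
31U → rack 2 (remaining 17U)
30U → rack 3 (remaining 18U)
12U → rack 1 (remaining 4U)
7U → rack 2 (remaining 10U)
7U → rack 2 (remaining 3U)
5U → rack 3 (remaining 13U)
5U → rack 3 (remaining 8U)
4U → rack 1 (remaining 0U)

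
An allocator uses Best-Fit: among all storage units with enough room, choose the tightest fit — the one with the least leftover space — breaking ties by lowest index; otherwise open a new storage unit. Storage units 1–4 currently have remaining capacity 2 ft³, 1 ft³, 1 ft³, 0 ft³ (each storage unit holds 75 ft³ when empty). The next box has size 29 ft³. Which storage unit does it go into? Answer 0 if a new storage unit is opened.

No storage unit has ≥ 29 ft³ free, so a new storage unit is opened.

0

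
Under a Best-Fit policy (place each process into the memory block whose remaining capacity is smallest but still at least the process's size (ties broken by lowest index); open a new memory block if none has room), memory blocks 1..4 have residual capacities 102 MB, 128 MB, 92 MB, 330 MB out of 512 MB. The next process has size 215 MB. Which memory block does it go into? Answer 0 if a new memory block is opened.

4

Memory blocks with room: memory block 4 (330 MB).
Tightest fit is memory block 4 with 330 MB free.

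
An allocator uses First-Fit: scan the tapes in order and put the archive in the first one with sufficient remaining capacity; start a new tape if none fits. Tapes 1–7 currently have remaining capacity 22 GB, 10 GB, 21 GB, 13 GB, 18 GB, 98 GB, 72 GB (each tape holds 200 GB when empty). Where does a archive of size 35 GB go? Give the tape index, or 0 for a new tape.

6

Tapes with room: tape 6 (98 GB), tape 7 (72 GB).
The first with room is tape 6.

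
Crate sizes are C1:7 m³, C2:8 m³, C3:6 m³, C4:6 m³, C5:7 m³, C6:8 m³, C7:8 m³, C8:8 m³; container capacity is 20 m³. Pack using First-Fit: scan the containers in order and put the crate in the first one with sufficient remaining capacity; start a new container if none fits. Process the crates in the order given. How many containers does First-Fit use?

Put C1 (7 m³) in container 1; 13 m³ remain.
Put C2 (8 m³) in container 1; 5 m³ remain.
Put C3 (6 m³) in container 2; 14 m³ remain.
Put C4 (6 m³) in container 2; 8 m³ remain.
Put C5 (7 m³) in container 2; 1 m³ remain.
Put C6 (8 m³) in container 3; 12 m³ remain.
Put C7 (8 m³) in container 3; 4 m³ remain.
Put C8 (8 m³) in container 4; 12 m³ remain.
Final containers: [7,8] [6,6,7] [8,8] [8].

4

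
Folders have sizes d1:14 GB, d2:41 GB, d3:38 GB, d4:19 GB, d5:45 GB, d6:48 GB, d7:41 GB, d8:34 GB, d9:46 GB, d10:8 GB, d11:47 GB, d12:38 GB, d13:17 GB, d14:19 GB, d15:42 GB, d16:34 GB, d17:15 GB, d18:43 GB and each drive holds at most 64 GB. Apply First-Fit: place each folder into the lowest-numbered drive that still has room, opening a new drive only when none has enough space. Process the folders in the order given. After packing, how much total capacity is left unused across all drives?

Put d1 (14 GB) in drive 1; 50 GB remain.
Put d2 (41 GB) in drive 1; 9 GB remain.
Put d3 (38 GB) in drive 2; 26 GB remain.
Put d4 (19 GB) in drive 2; 7 GB remain.
Put d5 (45 GB) in drive 3; 19 GB remain.
Put d6 (48 GB) in drive 4; 16 GB remain.
Put d7 (41 GB) in drive 5; 23 GB remain.
Put d8 (34 GB) in drive 6; 30 GB remain.
Put d9 (46 GB) in drive 7; 18 GB remain.
Put d10 (8 GB) in drive 1; 1 GB remain.
Put d11 (47 GB) in drive 8; 17 GB remain.
Put d12 (38 GB) in drive 9; 26 GB remain.
Put d13 (17 GB) in drive 3; 2 GB remain.
Put d14 (19 GB) in drive 5; 4 GB remain.
Put d15 (42 GB) in drive 10; 22 GB remain.
Put d16 (34 GB) in drive 11; 30 GB remain.
Put d17 (15 GB) in drive 4; 1 GB remain.
Put d18 (43 GB) in drive 12; 21 GB remain.
12 drives × 64 GB = 768 GB; used 589 GB; unused 179 GB.

179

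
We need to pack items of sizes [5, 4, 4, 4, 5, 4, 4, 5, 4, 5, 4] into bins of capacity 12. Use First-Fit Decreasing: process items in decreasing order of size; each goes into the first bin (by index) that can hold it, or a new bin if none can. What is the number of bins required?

5

Sorted descending: 5, 5, 5, 5, 4, 4, 4, 4, 4, 4, 4.
Put 5 in bin 1; 7 remain.
Put 5 in bin 1; 2 remain.
Put 5 in bin 2; 7 remain.
Put 5 in bin 2; 2 remain.
Put 4 in bin 3; 8 remain.
Put 4 in bin 3; 4 remain.
Put 4 in bin 3; 0 remain.
Put 4 in bin 4; 8 remain.
Put 4 in bin 4; 4 remain.
Put 4 in bin 4; 0 remain.
Put 4 in bin 5; 8 remain.
Final bins: [5,5] [5,5] [4,4,4] [4,4,4] [4].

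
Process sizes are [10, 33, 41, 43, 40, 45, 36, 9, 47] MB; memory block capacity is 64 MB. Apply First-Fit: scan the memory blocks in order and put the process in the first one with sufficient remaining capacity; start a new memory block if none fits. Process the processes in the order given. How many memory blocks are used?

Put 10 MB in memory block 1; 54 MB remain.
Put 33 MB in memory block 1; 21 MB remain.
Put 41 MB in memory block 2; 23 MB remain.
Put 43 MB in memory block 3; 21 MB remain.
Put 40 MB in memory block 4; 24 MB remain.
Put 45 MB in memory block 5; 19 MB remain.
Put 36 MB in memory block 6; 28 MB remain.
Put 9 MB in memory block 1; 12 MB remain.
Put 47 MB in memory block 7; 17 MB remain.

7 memory blocks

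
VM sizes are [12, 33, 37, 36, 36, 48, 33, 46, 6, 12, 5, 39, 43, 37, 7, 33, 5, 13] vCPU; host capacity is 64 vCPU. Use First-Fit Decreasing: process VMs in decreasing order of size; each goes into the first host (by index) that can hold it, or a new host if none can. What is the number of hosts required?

11 hosts

Sorted descending: 48, 46, 43, 39, 37, 37, 36, 36, 33, 33, 33, 13, 12, 12, 7, 6, 5, 5.
Put 48 vCPU in host 1; 16 vCPU remain.
Put 46 vCPU in host 2; 18 vCPU remain.
Put 43 vCPU in host 3; 21 vCPU remain.
Put 39 vCPU in host 4; 25 vCPU remain.
Put 37 vCPU in host 5; 27 vCPU remain.
Put 37 vCPU in host 6; 27 vCPU remain.
Put 36 vCPU in host 7; 28 vCPU remain.
Put 36 vCPU in host 8; 28 vCPU remain.
Put 33 vCPU in host 9; 31 vCPU remain.
Put 33 vCPU in host 10; 31 vCPU remain.
Put 33 vCPU in host 11; 31 vCPU remain.
Put 13 vCPU in host 1; 3 vCPU remain.
Put 12 vCPU in host 2; 6 vCPU remain.
Put 12 vCPU in host 3; 9 vCPU remain.
Put 7 vCPU in host 3; 2 vCPU remain.
Put 6 vCPU in host 2; 0 vCPU remain.
Put 5 vCPU in host 4; 20 vCPU remain.
Put 5 vCPU in host 4; 15 vCPU remain.
Final hosts: [48,13] [46,12,6] [43,12,7] [39,5,5] [37] [37] [36] [36] [33] [33] [33].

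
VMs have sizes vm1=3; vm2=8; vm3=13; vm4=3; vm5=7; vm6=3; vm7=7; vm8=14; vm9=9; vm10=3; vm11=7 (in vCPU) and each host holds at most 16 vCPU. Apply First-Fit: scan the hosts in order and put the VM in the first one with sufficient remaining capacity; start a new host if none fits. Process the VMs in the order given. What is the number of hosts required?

6

vm1 (3 vCPU) → host 1 (remaining 13 vCPU)
vm2 (8 vCPU) → host 1 (remaining 5 vCPU)
vm3 (13 vCPU) → host 2 (remaining 3 vCPU)
vm4 (3 vCPU) → host 1 (remaining 2 vCPU)
vm5 (7 vCPU) → host 3 (remaining 9 vCPU)
vm6 (3 vCPU) → host 2 (remaining 0 vCPU)
vm7 (7 vCPU) → host 3 (remaining 2 vCPU)
vm8 (14 vCPU) → host 4 (remaining 2 vCPU)
vm9 (9 vCPU) → host 5 (remaining 7 vCPU)
vm10 (3 vCPU) → host 5 (remaining 4 vCPU)
vm11 (7 vCPU) → host 6 (remaining 9 vCPU)
Final hosts: [3,8,3] [13,3] [7,7] [14] [9,3] [7].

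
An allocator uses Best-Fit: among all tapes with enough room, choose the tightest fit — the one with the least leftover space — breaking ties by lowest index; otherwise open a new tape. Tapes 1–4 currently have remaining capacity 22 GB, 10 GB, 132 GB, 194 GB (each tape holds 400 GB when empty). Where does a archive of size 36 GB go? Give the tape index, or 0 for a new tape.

3

Tapes with room: tape 3 (132 GB), tape 4 (194 GB).
Tightest fit is tape 3 with 132 GB free.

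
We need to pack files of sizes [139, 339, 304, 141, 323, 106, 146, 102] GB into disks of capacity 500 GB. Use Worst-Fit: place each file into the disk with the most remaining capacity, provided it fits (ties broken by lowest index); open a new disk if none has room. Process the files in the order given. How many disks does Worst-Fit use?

4 disks

disk 1: place 139 GB, 361 GB left
disk 1: place 339 GB, 22 GB left
disk 2: place 304 GB, 196 GB left
disk 2: place 141 GB, 55 GB left
disk 3: place 323 GB, 177 GB left
disk 3: place 106 GB, 71 GB left
disk 4: place 146 GB, 354 GB left
disk 4: place 102 GB, 252 GB left
Final disks: [139,339] [304,141] [323,106] [146,102].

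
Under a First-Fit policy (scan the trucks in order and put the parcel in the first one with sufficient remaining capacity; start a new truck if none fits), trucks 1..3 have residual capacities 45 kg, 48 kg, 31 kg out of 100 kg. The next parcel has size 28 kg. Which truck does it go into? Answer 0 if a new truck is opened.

1

Trucks with room: truck 1 (45 kg), truck 2 (48 kg), truck 3 (31 kg).
The first with room is truck 1.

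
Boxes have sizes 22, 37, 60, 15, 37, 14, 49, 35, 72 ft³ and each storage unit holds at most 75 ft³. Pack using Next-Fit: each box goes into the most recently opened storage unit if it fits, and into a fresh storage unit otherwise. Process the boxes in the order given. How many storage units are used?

storage unit 1: place 22 ft³, 53 ft³ left
storage unit 1: place 37 ft³, 16 ft³ left
storage unit 2: place 60 ft³, 15 ft³ left
storage unit 2: place 15 ft³, 0 ft³ left
storage unit 3: place 37 ft³, 38 ft³ left
storage unit 3: place 14 ft³, 24 ft³ left
storage unit 4: place 49 ft³, 26 ft³ left
storage unit 5: place 35 ft³, 40 ft³ left
storage unit 6: place 72 ft³, 3 ft³ left
Final storage units: [22,37] [60,15] [37,14] [49] [35] [72].

6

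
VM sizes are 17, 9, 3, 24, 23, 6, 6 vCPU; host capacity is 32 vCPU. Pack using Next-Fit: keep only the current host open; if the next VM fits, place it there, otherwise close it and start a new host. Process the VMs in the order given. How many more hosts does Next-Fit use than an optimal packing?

1

Next-Fit: [17,9,3] [24] [23,6] [6] → 4 hosts.
Total size 88 vCPU; any packing needs at least ⌈88/32⌉ = 3 hosts.
An optimal packing achieves that bound: [24,6] [23,9] [17,6,3] → 3 hosts.
Excess: 4 − 3 = 1.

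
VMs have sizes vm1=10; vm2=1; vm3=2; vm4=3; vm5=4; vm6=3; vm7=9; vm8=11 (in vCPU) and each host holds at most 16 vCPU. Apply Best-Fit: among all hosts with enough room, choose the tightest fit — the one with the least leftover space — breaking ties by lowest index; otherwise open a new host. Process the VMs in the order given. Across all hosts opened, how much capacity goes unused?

5

Put vm1 (10 vCPU) in host 1; 6 vCPU remain.
Put vm2 (1 vCPU) in host 1; 5 vCPU remain.
Put vm3 (2 vCPU) in host 1; 3 vCPU remain.
Put vm4 (3 vCPU) in host 1; 0 vCPU remain.
Put vm5 (4 vCPU) in host 2; 12 vCPU remain.
Put vm6 (3 vCPU) in host 2; 9 vCPU remain.
Put vm7 (9 vCPU) in host 2; 0 vCPU remain.
Put vm8 (11 vCPU) in host 3; 5 vCPU remain.
3 hosts × 16 vCPU = 48 vCPU; used 43 vCPU; unused 5 vCPU.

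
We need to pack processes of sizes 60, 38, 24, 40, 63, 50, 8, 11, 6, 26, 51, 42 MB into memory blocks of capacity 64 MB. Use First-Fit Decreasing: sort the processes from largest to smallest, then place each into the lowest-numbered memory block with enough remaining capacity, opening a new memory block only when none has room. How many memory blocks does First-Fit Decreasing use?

Sorted descending: 63, 60, 51, 50, 42, 40, 38, 26, 24, 11, 8, 6.
Put 63 MB in memory block 1; 1 MB remain.
Put 60 MB in memory block 2; 4 MB remain.
Put 51 MB in memory block 3; 13 MB remain.
Put 50 MB in memory block 4; 14 MB remain.
Put 42 MB in memory block 5; 22 MB remain.
Put 40 MB in memory block 6; 24 MB remain.
Put 38 MB in memory block 7; 26 MB remain.
Put 26 MB in memory block 7; 0 MB remain.
Put 24 MB in memory block 6; 0 MB remain.
Put 11 MB in memory block 3; 2 MB remain.
Put 8 MB in memory block 4; 6 MB remain.
Put 6 MB in memory block 4; 0 MB remain.

7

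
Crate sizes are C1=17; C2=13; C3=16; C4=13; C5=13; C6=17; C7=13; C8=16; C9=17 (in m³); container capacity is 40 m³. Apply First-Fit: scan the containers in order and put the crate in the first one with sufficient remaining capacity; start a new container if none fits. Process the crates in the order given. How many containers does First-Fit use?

5 containers

C1 (17 m³) → container 1 (remaining 23 m³)
C2 (13 m³) → container 1 (remaining 10 m³)
C3 (16 m³) → container 2 (remaining 24 m³)
C4 (13 m³) → container 2 (remaining 11 m³)
C5 (13 m³) → container 3 (remaining 27 m³)
C6 (17 m³) → container 3 (remaining 10 m³)
C7 (13 m³) → container 4 (remaining 27 m³)
C8 (16 m³) → container 4 (remaining 11 m³)
C9 (17 m³) → container 5 (remaining 23 m³)
Final containers: [17,13] [16,13] [13,17] [13,16] [17].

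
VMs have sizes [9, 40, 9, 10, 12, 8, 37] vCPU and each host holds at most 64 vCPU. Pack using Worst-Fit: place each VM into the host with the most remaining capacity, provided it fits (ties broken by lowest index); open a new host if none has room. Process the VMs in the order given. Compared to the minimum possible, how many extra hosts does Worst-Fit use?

1

Worst-Fit: [9,40,9] [10,12,8] [37] → 3 hosts.
Total size 125 vCPU; any packing needs at least ⌈125/64⌉ = 2 hosts.
An optimal packing achieves that bound: [40,12,10] [37,9,9,8] → 2 hosts.
Excess: 3 − 2 = 1.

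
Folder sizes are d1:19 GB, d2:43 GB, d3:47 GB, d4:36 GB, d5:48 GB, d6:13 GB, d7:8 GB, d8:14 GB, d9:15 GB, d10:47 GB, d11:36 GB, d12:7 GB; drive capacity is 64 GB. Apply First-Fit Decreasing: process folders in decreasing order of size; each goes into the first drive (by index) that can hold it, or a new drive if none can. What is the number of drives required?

6

Sorted descending: 48, 47, 47, 43, 36, 36, 19, 15, 14, 13, 8, 7.
Put 48 GB in drive 1; 16 GB remain.
Put 47 GB in drive 2; 17 GB remain.
Put 47 GB in drive 3; 17 GB remain.
Put 43 GB in drive 4; 21 GB remain.
Put 36 GB in drive 5; 28 GB remain.
Put 36 GB in drive 6; 28 GB remain.
Put 19 GB in drive 4; 2 GB remain.
Put 15 GB in drive 1; 1 GB remain.
Put 14 GB in drive 2; 3 GB remain.
Put 13 GB in drive 3; 4 GB remain.
Put 8 GB in drive 5; 20 GB remain.
Put 7 GB in drive 5; 13 GB remain.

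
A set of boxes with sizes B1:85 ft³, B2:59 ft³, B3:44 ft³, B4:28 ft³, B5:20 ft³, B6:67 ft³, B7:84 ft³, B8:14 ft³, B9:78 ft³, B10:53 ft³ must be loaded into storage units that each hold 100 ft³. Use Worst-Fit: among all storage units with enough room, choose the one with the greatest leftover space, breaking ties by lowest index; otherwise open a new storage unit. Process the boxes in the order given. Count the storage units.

B1 (85 ft³) → storage unit 1 (remaining 15 ft³)
B2 (59 ft³) → storage unit 2 (remaining 41 ft³)
B3 (44 ft³) → storage unit 3 (remaining 56 ft³)
B4 (28 ft³) → storage unit 3 (remaining 28 ft³)
B5 (20 ft³) → storage unit 2 (remaining 21 ft³)
B6 (67 ft³) → storage unit 4 (remaining 33 ft³)
B7 (84 ft³) → storage unit 5 (remaining 16 ft³)
B8 (14 ft³) → storage unit 4 (remaining 19 ft³)
B9 (78 ft³) → storage unit 6 (remaining 22 ft³)
B10 (53 ft³) → storage unit 7 (remaining 47 ft³)
Final storage units: [85] [59,20] [44,28] [67,14] [84] [78] [53].

7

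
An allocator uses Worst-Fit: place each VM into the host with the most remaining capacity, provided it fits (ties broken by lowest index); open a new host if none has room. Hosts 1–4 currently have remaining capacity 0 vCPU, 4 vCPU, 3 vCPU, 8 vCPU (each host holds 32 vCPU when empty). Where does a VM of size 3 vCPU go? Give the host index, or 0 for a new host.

4

Hosts with room: host 2 (4 vCPU), host 3 (3 vCPU), host 4 (8 vCPU).
Most room is host 4 with 8 vCPU free.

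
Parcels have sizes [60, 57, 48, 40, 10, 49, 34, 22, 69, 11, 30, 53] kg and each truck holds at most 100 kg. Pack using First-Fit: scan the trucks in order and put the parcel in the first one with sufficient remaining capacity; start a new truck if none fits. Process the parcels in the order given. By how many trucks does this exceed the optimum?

1

First-Fit: [60,40] [57,10,22,11] [48,49] [34,30] [69] [53] → 6 trucks.
Total size 483 kg; any packing needs at least ⌈483/100⌉ = 5 trucks.
An optimal packing achieves that bound: [69,30] [60,40] [57,34] [53,22,11,10] [49,48] → 5 trucks.
Excess: 6 − 5 = 1.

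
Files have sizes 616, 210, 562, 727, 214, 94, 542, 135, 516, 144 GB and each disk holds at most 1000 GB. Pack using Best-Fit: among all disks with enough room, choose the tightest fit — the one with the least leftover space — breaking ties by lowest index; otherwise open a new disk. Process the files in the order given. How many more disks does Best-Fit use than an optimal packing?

0

Best-Fit: [616,210,94] [562,135,144] [727,214] [542] [516] → 5 disks.
5 files exceed 500 GB (half the capacity), and no two of those can share a disk, so at least 5 disks are needed.
So 5 is already optimal.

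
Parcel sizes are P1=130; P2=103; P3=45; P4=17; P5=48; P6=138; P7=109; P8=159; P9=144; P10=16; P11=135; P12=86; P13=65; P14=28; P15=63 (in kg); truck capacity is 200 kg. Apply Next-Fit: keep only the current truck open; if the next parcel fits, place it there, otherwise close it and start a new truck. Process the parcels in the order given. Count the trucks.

9 trucks

P1 (130 kg) → truck 1 (remaining 70 kg)
P2 (103 kg) → truck 2 (remaining 97 kg)
P3 (45 kg) → truck 2 (remaining 52 kg)
P4 (17 kg) → truck 2 (remaining 35 kg)
P5 (48 kg) → truck 3 (remaining 152 kg)
P6 (138 kg) → truck 3 (remaining 14 kg)
P7 (109 kg) → truck 4 (remaining 91 kg)
P8 (159 kg) → truck 5 (remaining 41 kg)
P9 (144 kg) → truck 6 (remaining 56 kg)
P10 (16 kg) → truck 6 (remaining 40 kg)
P11 (135 kg) → truck 7 (remaining 65 kg)
P12 (86 kg) → truck 8 (remaining 114 kg)
P13 (65 kg) → truck 8 (remaining 49 kg)
P14 (28 kg) → truck 8 (remaining 21 kg)
P15 (63 kg) → truck 9 (remaining 137 kg)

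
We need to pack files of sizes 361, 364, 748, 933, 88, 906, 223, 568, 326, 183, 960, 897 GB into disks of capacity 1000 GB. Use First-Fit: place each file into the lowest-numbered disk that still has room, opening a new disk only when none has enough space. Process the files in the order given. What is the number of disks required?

7 disks

Put 361 GB in disk 1; 639 GB remain.
Put 364 GB in disk 1; 275 GB remain.
Put 748 GB in disk 2; 252 GB remain.
Put 933 GB in disk 3; 67 GB remain.
Put 88 GB in disk 1; 187 GB remain.
Put 906 GB in disk 4; 94 GB remain.
Put 223 GB in disk 2; 29 GB remain.
Put 568 GB in disk 5; 432 GB remain.
Put 326 GB in disk 5; 106 GB remain.
Put 183 GB in disk 1; 4 GB remain.
Put 960 GB in disk 6; 40 GB remain.
Put 897 GB in disk 7; 103 GB remain.
Final disks: [361,364,88,183] [748,223] [933] [906] [568,326] [960] [897].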